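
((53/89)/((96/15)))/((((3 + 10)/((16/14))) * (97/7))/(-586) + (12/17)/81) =-35639055/99688366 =-0.36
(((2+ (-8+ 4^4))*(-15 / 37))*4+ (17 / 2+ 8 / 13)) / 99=-42359 / 10582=-4.00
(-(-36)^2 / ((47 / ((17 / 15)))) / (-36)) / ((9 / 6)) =136 / 235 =0.58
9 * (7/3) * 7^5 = 352947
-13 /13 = -1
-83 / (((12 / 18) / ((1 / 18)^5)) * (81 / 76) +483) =-1577 / 25518345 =-0.00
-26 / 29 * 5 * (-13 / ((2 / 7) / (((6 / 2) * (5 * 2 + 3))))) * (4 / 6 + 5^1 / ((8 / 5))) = 6997445 / 232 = 30161.40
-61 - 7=-68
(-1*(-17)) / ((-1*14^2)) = -17 / 196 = -0.09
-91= -91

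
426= 426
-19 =-19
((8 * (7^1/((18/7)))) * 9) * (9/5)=1764/5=352.80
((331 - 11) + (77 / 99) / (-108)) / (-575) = -311033 / 558900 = -0.56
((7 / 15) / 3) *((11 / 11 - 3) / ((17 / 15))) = -14 / 51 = -0.27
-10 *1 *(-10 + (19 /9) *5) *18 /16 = -25 /4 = -6.25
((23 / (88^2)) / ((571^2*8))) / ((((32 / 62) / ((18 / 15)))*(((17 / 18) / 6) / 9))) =519777 / 3433811645440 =0.00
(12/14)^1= 6/7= 0.86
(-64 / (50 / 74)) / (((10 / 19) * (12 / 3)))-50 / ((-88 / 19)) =-188081 / 5500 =-34.20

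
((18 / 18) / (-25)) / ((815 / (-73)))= 73 / 20375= 0.00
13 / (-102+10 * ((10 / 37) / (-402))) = -96681 / 758624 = -0.13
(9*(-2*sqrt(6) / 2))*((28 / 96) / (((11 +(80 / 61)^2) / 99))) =-286517*sqrt(6) / 14024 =-50.04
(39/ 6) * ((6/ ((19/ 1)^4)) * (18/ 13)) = 54/ 130321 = 0.00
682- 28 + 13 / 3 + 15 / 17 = 33620 / 51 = 659.22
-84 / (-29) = 84 / 29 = 2.90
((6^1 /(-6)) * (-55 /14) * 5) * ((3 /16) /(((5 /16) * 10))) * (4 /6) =11 /14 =0.79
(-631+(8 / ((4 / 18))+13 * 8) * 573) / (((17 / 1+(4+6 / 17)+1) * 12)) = 1353013 / 4560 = 296.71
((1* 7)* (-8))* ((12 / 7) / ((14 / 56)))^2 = -18432 / 7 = -2633.14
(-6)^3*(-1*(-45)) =-9720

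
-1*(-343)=343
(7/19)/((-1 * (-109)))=7/2071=0.00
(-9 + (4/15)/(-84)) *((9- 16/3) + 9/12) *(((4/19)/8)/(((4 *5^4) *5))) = -37577/448875000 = -0.00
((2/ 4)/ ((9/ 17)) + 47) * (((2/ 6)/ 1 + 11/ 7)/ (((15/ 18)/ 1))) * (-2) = -13808/ 63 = -219.17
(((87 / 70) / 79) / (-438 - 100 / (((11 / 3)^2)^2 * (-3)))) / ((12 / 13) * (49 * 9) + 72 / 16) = -190333 / 2180028675510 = -0.00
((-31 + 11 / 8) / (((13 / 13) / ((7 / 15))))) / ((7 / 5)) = -79 / 8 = -9.88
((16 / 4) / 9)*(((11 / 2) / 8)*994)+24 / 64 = 21895 / 72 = 304.10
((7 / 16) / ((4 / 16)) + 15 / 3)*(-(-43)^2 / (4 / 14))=-349461 / 8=-43682.62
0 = 0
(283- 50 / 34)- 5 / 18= 86063 / 306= 281.25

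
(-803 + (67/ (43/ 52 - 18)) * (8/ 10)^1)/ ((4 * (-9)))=1199777/ 53580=22.39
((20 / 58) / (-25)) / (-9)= 0.00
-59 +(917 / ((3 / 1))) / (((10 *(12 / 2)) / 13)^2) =-482227 / 10800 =-44.65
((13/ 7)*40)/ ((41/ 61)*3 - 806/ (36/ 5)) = -570960/ 844907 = -0.68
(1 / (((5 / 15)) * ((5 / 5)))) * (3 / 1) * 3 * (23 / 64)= 621 / 64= 9.70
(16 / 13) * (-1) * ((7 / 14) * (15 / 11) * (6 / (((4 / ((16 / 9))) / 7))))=-2240 / 143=-15.66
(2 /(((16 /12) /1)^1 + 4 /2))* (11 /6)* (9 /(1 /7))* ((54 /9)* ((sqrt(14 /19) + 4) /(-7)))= -1188 /5 - 297* sqrt(266) /95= -288.59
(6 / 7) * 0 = 0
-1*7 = -7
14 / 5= 2.80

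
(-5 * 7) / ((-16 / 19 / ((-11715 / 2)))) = -243452.34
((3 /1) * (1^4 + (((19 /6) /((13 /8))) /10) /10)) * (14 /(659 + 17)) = 3479 /54925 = 0.06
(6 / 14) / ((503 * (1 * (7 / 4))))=12 / 24647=0.00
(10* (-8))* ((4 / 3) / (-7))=320 / 21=15.24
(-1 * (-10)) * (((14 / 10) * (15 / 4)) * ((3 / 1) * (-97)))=-30555 / 2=-15277.50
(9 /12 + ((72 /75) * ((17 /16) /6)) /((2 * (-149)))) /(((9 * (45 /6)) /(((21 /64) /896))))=22333 /5492736000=0.00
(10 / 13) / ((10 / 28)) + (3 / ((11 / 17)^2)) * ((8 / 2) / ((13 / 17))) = 62344 / 1573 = 39.63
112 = 112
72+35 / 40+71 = 1151 / 8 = 143.88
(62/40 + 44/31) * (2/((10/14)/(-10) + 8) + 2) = 46025/6882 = 6.69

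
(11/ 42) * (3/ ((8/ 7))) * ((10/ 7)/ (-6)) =-55/ 336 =-0.16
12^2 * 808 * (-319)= -37116288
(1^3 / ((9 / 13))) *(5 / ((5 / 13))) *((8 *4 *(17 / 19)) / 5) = 91936 / 855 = 107.53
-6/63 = -2/21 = -0.10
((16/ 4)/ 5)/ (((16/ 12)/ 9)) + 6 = 57/ 5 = 11.40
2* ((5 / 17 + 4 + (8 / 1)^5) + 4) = 1114394 / 17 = 65552.59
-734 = -734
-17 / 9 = -1.89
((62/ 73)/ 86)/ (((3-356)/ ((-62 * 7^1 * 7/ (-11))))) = -94178/ 12188737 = -0.01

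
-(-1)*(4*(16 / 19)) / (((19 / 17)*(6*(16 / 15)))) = 170 / 361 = 0.47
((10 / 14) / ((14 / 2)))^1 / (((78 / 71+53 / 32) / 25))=284000 / 306691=0.93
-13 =-13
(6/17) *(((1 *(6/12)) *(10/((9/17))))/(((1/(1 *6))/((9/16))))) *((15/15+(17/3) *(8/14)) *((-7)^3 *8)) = -130830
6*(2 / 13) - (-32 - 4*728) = 38284 / 13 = 2944.92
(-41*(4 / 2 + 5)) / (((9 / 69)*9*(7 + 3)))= -6601 / 270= -24.45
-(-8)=8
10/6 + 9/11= 82/33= 2.48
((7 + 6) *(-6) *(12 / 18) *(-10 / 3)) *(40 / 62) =10400 / 93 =111.83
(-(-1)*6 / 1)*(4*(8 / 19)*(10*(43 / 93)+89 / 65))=2318528 / 38285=60.56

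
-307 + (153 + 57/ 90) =-4601/ 30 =-153.37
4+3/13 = 55/13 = 4.23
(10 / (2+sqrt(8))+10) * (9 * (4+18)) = 990+990 * sqrt(2) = 2390.07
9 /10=0.90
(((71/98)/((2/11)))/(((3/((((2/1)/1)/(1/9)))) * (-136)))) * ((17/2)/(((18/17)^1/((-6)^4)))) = -358479/196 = -1828.97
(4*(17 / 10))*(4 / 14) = 68 / 35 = 1.94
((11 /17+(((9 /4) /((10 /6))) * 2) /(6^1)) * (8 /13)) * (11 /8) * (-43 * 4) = -176429 /1105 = -159.66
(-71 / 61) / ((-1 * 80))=71 / 4880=0.01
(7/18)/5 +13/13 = 97/90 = 1.08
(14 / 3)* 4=56 / 3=18.67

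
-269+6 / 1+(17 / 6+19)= -1447 / 6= -241.17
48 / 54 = 8 / 9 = 0.89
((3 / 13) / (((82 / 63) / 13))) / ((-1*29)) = -189 / 2378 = -0.08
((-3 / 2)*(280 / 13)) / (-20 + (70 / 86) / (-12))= 43344 / 26923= 1.61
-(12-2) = -10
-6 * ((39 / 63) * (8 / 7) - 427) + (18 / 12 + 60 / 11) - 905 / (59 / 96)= 69464023 / 63602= 1092.17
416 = 416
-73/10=-7.30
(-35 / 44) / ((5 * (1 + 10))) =-7 / 484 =-0.01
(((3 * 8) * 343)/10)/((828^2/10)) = 343/28566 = 0.01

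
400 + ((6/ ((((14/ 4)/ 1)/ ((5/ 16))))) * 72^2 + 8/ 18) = 200188/ 63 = 3177.59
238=238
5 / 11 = 0.45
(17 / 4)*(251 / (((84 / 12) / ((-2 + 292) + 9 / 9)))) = 1241697 / 28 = 44346.32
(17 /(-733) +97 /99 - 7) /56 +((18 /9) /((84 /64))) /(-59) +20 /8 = 567336527 /239761368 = 2.37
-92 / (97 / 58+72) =-5336 / 4273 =-1.25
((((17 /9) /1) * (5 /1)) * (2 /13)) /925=34 /21645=0.00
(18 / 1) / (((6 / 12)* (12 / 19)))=57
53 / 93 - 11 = -970 / 93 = -10.43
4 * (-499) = -1996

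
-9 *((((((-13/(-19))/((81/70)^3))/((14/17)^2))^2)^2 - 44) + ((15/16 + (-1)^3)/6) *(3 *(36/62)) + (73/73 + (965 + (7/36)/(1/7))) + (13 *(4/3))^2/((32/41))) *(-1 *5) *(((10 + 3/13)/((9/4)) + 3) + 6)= 53466087755477208248819721732557108375/67028524466769668003758988144688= 797661.71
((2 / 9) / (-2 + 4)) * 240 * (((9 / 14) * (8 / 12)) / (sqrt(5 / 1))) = 16 * sqrt(5) / 7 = 5.11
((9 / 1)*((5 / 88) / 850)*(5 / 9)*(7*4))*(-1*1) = -7 / 748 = -0.01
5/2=2.50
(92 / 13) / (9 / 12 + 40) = 368 / 2119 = 0.17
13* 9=117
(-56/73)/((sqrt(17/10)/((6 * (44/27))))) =-4928 * sqrt(170)/11169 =-5.75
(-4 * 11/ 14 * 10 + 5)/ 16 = -185/ 112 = -1.65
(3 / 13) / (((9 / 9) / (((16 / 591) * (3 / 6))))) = 8 / 2561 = 0.00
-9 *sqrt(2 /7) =-4.81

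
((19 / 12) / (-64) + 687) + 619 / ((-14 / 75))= -14134021 / 5376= -2629.10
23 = 23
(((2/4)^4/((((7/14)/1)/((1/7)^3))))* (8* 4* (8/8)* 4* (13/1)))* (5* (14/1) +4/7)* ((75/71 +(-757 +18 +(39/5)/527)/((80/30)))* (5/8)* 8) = -59071.30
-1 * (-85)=85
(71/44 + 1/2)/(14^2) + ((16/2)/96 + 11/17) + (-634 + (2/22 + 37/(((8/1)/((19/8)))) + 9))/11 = -1065731869/19352256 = -55.07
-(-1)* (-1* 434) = -434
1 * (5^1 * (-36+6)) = -150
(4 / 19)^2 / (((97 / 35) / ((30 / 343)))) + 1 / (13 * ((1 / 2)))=3462866 / 22305829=0.16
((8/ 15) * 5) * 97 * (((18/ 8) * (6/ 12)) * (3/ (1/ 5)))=4365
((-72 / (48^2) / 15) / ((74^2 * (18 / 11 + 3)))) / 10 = -11 / 1340524800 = -0.00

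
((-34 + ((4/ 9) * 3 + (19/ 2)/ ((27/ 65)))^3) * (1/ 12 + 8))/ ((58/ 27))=216050783699/ 4059072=53226.64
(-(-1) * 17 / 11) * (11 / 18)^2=187 / 324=0.58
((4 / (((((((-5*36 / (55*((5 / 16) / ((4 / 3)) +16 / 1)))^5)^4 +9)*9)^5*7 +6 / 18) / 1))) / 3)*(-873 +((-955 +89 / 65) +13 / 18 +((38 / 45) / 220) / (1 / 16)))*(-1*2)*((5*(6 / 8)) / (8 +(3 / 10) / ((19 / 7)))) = 427637613987639636001721318335866264717147460509506870774183672581440764760990700954045783688580212100220780943214170909477825414460009355508035797244511284557419227193369511106594136916742949603695439749041376407962008059413114355442364922447908298251743496409736509748983692463108060394767437077574016051840567695895714761503747015903084638632142354718431347819943386915564943881922482114330618591901047203332909 / 4636429453052389817461224238330967281197026124166031053998441234717402243230413398586771961474738334114473694926806140437983983345500165568169313501550235171546291408871239533416219260937892314372757507929738921827253593879477603974714646461664210040328996558210220742492079322872977275088189693177157191689602145183647909051256466166119642735304697608611216123217108207822525525430951395372892247526138871880573384584579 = 0.00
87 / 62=1.40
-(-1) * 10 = 10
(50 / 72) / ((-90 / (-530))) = 1325 / 324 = 4.09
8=8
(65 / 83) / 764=65 / 63412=0.00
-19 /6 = -3.17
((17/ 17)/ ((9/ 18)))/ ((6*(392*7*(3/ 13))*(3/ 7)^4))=91/ 5832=0.02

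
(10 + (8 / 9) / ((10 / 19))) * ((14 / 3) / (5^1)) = 10.91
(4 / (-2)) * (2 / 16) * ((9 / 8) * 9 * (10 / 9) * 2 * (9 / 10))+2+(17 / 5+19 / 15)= 77 / 48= 1.60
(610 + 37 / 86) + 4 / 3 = 157835 / 258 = 611.76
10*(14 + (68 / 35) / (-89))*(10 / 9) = 96760 / 623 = 155.31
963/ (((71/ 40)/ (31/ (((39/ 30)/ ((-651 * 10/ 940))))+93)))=-1698038640/ 43381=-39142.45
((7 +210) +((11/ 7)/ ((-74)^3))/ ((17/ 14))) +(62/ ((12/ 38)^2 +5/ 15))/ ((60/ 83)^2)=118968506983649/ 242313821400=490.97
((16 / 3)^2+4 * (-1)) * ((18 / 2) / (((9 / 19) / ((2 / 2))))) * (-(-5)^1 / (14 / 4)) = 41800 / 63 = 663.49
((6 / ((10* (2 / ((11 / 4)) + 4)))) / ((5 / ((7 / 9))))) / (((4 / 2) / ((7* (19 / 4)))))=10241 / 31200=0.33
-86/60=-43/30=-1.43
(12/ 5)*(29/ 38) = 174/ 95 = 1.83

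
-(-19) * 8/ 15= 152/ 15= 10.13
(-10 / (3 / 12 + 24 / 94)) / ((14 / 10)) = -1880 / 133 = -14.14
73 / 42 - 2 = -0.26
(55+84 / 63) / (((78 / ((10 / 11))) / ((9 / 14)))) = 65 / 154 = 0.42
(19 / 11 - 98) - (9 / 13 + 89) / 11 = -14933 / 143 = -104.43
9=9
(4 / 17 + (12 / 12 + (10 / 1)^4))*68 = 680084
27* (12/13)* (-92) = -29808/13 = -2292.92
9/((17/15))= 135/17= 7.94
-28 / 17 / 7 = -4 / 17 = -0.24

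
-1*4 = -4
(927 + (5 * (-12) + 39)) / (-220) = -453 / 110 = -4.12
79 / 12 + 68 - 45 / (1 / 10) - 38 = -4961 / 12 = -413.42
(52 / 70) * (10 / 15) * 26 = 1352 / 105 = 12.88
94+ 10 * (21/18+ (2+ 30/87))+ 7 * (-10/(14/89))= -27482/87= -315.89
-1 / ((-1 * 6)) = 1 / 6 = 0.17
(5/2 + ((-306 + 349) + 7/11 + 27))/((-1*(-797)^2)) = -0.00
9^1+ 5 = 14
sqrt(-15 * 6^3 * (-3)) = 18 * sqrt(30) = 98.59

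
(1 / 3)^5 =1 / 243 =0.00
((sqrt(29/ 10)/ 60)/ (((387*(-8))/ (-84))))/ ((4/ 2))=7*sqrt(290)/ 309600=0.00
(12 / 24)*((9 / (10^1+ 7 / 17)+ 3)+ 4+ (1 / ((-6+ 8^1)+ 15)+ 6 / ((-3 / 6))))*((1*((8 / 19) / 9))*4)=-21808 / 57171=-0.38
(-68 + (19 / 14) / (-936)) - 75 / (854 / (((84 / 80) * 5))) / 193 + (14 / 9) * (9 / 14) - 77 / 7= -12033916813 / 154273392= -78.00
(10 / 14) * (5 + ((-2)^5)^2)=735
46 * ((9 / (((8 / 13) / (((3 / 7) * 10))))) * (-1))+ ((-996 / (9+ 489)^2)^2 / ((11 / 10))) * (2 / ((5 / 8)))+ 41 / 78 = -178908305326 / 62063001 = -2882.69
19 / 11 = 1.73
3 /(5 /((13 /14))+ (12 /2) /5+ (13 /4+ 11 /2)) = 0.20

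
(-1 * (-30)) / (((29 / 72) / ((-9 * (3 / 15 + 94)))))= -1831248 / 29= -63146.48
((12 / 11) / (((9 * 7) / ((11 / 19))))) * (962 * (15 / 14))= 9620 / 931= 10.33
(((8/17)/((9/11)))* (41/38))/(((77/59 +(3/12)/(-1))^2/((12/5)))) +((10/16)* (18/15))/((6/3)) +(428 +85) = 1236936847103/2403158760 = 514.71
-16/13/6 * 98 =-784/39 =-20.10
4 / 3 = 1.33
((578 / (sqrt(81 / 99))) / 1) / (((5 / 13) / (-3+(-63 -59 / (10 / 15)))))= -386971*sqrt(11) / 5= -256687.52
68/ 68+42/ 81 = 41/ 27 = 1.52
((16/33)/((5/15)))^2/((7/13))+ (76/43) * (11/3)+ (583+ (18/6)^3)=67787834/109263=620.41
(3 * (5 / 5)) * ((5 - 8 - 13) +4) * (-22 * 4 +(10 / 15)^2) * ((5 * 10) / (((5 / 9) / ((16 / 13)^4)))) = 18591252480 / 28561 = 650931.43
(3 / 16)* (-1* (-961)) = 2883 / 16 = 180.19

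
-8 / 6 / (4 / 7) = -7 / 3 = -2.33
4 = 4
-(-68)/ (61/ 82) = 5576/ 61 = 91.41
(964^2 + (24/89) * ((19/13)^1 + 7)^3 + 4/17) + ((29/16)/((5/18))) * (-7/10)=1235826095415753/1329624400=929455.04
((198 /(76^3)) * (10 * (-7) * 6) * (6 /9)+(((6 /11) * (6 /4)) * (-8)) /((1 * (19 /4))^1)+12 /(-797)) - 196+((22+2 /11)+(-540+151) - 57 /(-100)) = -1695047478227 /3006642650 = -563.77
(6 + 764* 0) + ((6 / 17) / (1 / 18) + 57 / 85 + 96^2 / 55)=168849 / 935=180.59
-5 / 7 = -0.71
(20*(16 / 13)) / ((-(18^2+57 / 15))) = -0.08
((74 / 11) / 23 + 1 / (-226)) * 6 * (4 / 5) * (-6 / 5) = -1185912 / 714725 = -1.66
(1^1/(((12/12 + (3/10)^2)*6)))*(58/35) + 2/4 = 3449/4578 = 0.75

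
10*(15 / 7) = 150 / 7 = 21.43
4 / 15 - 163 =-2441 / 15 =-162.73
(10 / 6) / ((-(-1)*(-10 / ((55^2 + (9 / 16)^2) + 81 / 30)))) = -504.67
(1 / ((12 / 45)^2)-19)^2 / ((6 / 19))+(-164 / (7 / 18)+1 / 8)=-3702875 / 10752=-344.39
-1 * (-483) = 483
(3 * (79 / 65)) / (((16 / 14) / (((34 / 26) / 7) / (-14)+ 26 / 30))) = 1288253 / 473200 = 2.72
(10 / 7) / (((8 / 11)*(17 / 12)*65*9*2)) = 11 / 9282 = 0.00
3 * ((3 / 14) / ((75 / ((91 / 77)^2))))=507 / 42350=0.01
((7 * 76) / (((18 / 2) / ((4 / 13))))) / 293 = 2128 / 34281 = 0.06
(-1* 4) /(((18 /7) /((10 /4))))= -35 /9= -3.89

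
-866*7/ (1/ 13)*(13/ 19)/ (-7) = 7702.84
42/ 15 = 14/ 5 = 2.80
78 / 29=2.69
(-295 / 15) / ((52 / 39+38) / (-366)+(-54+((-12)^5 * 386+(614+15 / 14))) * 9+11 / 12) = 0.00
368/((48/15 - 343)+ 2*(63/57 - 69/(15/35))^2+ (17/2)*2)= 0.01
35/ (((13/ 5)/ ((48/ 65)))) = 1680/ 169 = 9.94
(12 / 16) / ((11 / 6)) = 9 / 22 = 0.41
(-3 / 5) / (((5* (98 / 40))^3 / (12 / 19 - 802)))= 2923392 / 11176655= 0.26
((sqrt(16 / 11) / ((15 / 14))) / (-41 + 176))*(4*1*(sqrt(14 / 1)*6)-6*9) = -112*sqrt(11) / 825 + 448*sqrt(154) / 7425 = 0.30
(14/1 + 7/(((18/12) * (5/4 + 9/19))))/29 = 6566/11397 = 0.58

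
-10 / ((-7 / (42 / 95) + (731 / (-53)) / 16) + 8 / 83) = 2111520 / 3504907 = 0.60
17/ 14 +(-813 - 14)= -11561/ 14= -825.79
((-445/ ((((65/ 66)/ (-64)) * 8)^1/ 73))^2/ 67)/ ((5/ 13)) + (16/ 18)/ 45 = 953188068584504/ 352755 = 2702124898.54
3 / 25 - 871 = -21772 / 25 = -870.88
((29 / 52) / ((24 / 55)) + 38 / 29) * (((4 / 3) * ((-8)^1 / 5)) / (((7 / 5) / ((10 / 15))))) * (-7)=187358 / 10179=18.41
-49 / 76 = -0.64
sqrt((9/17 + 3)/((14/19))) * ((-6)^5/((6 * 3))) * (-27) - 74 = 25453.69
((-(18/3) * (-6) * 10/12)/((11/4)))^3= 1728000/1331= 1298.27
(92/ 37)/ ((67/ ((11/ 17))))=1012/ 42143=0.02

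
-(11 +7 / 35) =-56 / 5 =-11.20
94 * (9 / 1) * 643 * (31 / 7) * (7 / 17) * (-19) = -320403042 / 17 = -18847237.76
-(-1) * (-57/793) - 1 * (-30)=23733/793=29.93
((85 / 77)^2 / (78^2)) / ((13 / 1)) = 7225 / 468936468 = 0.00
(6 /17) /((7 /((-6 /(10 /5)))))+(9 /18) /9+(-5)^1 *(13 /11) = -141485 /23562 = -6.00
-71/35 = -2.03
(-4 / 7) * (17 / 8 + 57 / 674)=-851 / 674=-1.26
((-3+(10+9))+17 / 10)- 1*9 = 87 / 10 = 8.70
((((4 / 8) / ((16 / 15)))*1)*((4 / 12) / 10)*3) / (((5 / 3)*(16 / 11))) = 99 / 5120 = 0.02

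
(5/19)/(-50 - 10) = -1/228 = -0.00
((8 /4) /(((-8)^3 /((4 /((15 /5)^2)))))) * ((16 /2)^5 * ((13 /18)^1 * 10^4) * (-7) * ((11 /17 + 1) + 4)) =7454720000 /459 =16241220.04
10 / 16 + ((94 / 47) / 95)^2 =45157 / 72200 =0.63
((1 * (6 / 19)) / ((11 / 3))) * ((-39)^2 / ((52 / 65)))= 68445 / 418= 163.74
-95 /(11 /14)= -1330 /11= -120.91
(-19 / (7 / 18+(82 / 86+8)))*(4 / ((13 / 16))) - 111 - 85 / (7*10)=-3282761 / 26858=-122.23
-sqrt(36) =-6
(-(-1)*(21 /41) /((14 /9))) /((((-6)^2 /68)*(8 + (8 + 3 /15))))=85 /2214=0.04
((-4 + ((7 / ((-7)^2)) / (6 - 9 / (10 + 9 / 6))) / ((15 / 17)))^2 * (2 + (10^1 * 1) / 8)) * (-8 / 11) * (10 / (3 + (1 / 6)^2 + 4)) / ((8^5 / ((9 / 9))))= -32511701053 / 20108132352000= -0.00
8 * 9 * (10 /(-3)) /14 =-120 /7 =-17.14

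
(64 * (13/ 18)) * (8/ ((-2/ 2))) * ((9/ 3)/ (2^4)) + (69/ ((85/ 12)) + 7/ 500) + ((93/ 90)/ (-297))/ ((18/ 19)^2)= -73101613877/ 1226907000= -59.58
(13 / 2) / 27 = 13 / 54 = 0.24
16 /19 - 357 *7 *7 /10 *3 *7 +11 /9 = -62813833 /1710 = -36733.24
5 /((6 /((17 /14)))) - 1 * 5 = -335 /84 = -3.99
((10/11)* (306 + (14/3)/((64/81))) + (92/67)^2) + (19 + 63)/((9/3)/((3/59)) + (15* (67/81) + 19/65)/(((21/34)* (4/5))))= 20181967490063/70466598224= 286.40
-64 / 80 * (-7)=28 / 5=5.60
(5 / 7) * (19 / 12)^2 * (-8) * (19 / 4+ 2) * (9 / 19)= -2565 / 56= -45.80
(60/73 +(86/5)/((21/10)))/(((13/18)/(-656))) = -54379776/6643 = -8186.03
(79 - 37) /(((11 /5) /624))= 11912.73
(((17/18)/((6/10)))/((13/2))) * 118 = 10030/351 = 28.58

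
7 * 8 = 56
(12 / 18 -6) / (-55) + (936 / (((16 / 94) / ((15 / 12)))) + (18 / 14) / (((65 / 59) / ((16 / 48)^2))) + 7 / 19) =7844590123 / 1141140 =6874.35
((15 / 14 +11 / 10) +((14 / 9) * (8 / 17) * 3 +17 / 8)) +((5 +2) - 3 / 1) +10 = 292633 / 14280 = 20.49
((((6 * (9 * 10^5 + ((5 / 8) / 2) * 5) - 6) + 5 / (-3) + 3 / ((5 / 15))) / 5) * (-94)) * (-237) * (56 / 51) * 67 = 451370997478058 / 255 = 1770082343051.21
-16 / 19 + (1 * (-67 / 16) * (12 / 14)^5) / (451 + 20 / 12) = -183519265 / 216827107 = -0.85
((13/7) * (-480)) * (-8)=49920/7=7131.43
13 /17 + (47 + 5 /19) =15513 /323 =48.03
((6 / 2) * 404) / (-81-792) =-404 / 291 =-1.39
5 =5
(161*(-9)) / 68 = -1449 / 68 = -21.31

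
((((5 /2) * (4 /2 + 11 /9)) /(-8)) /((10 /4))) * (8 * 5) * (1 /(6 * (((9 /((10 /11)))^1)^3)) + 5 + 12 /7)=-19838270555 /183386511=-108.18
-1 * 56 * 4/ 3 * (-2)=448/ 3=149.33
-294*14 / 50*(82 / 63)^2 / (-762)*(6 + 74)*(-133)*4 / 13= -400642816 / 668655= -599.18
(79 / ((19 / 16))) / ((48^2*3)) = 79 / 8208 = 0.01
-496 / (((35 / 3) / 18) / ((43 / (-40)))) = 143964 / 175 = 822.65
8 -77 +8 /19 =-1303 /19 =-68.58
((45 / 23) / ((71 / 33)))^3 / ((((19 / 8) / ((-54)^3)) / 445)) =-1835737748258040000 / 82739359603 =-22186994.88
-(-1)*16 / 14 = 1.14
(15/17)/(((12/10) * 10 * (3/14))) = 35/102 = 0.34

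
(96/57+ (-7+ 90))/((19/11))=17699/361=49.03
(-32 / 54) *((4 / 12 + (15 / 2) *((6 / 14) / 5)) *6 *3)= -656 / 63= -10.41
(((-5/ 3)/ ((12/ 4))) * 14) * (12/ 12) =-70/ 9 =-7.78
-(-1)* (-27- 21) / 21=-16 / 7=-2.29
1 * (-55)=-55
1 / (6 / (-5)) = -5 / 6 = -0.83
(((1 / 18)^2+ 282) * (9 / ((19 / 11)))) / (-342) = -1005059 / 233928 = -4.30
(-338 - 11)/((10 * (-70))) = 349/700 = 0.50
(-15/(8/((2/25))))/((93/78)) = -39/310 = -0.13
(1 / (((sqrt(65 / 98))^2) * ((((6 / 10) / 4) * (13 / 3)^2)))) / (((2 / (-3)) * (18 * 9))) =-98 / 19773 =-0.00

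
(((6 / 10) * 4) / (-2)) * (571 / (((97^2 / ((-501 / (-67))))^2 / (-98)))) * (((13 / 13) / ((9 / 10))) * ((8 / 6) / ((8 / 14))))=43697154536 / 397407942409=0.11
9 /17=0.53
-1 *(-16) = 16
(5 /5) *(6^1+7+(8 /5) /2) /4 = 69 /20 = 3.45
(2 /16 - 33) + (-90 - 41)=-1311 /8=-163.88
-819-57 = -876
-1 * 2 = -2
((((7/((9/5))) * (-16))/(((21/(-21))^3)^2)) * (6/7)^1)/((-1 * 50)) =16/15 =1.07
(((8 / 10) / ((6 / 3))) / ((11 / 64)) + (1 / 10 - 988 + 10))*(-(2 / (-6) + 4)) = 35771 / 10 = 3577.10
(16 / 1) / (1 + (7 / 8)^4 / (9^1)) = 589824 / 39265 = 15.02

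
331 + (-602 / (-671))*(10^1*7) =264241 / 671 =393.80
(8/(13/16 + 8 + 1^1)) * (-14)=-1792/157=-11.41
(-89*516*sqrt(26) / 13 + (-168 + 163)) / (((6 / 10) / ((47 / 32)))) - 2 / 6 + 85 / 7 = -899345*sqrt(26) / 104 - 289 / 672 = -44094.45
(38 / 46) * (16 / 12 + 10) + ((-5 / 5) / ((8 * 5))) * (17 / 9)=77129 / 8280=9.32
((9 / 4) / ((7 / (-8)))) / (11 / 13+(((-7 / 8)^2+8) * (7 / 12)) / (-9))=-539136 / 58289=-9.25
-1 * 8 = -8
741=741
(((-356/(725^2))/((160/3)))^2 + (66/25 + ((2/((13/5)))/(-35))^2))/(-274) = -9665808238740344209/1003010215821250000000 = -0.01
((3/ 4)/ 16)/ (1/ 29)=87/ 64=1.36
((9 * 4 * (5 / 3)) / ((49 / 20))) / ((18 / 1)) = 200 / 147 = 1.36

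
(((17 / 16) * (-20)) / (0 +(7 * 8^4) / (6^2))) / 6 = -255 / 57344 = -0.00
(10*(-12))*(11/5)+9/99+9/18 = -5795/22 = -263.41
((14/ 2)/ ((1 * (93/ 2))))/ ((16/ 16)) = 0.15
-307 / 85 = -3.61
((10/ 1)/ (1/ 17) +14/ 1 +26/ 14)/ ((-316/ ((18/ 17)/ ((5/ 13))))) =-152217/ 94010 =-1.62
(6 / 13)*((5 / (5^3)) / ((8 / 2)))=0.00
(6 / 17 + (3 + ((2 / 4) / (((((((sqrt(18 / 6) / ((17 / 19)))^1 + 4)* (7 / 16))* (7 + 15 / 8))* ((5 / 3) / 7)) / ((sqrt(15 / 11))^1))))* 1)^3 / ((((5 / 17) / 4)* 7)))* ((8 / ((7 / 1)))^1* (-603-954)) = -197754174177048294192 / 2068465140389725-17693114372601748669292544* sqrt(165) / 11777260730767684912375 + 629570088257716224* sqrt(3) / 851720940160475 + 594666474115812975138816* sqrt(55) / 471090429230707396495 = -104259.95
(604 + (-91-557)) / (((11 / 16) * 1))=-64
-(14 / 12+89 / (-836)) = -2659 / 2508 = -1.06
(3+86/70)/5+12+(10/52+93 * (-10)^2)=9313.04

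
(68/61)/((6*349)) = 34/63867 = 0.00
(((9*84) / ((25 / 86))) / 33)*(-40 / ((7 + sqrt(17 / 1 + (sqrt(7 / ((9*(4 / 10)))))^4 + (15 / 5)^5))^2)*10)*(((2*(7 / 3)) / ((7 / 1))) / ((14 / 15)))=-41.68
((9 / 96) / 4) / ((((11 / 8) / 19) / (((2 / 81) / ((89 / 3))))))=19 / 70488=0.00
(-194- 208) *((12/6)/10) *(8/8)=-402/5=-80.40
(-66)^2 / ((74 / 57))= 124146 / 37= 3355.30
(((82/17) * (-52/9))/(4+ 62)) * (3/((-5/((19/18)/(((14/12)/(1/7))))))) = 40508/1237005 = 0.03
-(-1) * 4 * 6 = 24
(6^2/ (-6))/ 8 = -3/ 4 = -0.75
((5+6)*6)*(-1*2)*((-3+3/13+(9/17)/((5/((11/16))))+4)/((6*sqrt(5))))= -253517*sqrt(5)/44200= -12.83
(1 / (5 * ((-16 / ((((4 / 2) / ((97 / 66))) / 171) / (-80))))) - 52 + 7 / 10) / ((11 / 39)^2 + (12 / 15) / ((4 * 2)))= -230086896663 / 805317280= -285.71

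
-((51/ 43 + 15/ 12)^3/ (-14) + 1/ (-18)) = 697659667/ 641144448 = 1.09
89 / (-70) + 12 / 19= -851 / 1330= -0.64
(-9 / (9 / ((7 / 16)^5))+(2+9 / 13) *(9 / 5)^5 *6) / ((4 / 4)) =305.22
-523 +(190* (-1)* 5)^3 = -857375523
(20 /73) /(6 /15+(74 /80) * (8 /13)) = 1300 /4599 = 0.28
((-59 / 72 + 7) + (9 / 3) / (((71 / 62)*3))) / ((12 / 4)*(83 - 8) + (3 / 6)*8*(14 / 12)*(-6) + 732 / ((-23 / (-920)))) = 36059 / 150686424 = 0.00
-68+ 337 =269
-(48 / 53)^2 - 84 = -238260 / 2809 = -84.82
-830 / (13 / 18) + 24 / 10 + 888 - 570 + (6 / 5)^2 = -268902 / 325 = -827.39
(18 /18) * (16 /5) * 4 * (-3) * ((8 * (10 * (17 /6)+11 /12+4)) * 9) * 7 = -3217536 /5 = -643507.20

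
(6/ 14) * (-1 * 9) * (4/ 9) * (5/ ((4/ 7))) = -15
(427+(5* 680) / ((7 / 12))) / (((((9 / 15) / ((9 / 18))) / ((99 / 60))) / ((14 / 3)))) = 481679 / 12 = 40139.92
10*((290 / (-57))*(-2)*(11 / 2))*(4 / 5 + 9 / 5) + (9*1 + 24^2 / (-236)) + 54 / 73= 359014489 / 245499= 1462.39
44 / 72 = 11 / 18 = 0.61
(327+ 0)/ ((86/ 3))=981/ 86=11.41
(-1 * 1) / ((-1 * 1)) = 1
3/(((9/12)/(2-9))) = -28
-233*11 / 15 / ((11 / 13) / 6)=-6058 / 5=-1211.60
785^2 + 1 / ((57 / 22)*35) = 1229368897 / 1995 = 616225.01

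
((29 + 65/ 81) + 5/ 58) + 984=4763249/ 4698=1013.89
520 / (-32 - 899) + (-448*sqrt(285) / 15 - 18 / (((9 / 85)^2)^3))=-702252428799230 / 54974619 - 448*sqrt(285) / 15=-12774625.09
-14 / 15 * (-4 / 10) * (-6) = -56 / 25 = -2.24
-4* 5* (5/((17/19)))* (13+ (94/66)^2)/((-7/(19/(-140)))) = -602870/18513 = -32.56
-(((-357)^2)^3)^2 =-4285668681360310036179623022801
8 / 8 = 1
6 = 6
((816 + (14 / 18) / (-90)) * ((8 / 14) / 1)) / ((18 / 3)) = 660953 / 8505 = 77.71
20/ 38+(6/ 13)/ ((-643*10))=417893/ 794105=0.53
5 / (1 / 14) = 70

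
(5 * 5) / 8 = 25 / 8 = 3.12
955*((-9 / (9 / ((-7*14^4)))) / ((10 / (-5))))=-128405480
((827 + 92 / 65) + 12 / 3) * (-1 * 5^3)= -1352675 / 13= -104051.92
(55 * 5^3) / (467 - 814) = -6875 / 347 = -19.81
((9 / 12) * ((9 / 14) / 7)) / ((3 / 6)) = 27 / 196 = 0.14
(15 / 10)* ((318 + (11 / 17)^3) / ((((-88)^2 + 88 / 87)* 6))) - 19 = -251458769753 / 13241832032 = -18.99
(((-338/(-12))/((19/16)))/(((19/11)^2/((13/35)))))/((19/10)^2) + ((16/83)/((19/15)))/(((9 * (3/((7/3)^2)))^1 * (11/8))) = 1077111727840/1281804645429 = 0.84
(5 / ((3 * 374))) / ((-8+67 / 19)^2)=0.00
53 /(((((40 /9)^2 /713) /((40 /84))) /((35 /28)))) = 1020303 /896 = 1138.73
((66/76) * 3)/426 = 33/5396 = 0.01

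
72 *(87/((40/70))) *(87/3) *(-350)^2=38942505000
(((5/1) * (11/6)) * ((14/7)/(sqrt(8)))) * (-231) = -4235 * sqrt(2)/4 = -1497.30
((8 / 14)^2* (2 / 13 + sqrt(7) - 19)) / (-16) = 5 / 13 - sqrt(7) / 49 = 0.33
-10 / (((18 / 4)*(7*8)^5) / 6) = -5 / 206524416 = -0.00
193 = 193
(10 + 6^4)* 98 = 127988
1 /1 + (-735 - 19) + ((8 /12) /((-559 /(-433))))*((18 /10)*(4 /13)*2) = -27339471 /36335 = -752.43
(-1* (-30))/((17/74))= 2220/17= 130.59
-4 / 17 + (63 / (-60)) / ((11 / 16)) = -1648 / 935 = -1.76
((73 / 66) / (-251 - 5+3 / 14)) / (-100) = 511 / 11817300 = 0.00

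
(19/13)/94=19/1222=0.02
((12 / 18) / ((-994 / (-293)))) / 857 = 293 / 1277787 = 0.00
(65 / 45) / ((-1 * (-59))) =13 / 531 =0.02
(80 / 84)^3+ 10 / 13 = 196610 / 120393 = 1.63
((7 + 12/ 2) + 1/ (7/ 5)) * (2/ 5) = 192/ 35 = 5.49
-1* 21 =-21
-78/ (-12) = 13/ 2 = 6.50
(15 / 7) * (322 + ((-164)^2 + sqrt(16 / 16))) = 408285 / 7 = 58326.43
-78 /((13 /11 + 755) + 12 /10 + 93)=-4290 /46771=-0.09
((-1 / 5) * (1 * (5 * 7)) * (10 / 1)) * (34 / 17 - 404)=28140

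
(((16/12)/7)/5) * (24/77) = 32/2695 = 0.01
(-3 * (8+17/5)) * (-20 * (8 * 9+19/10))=252738/5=50547.60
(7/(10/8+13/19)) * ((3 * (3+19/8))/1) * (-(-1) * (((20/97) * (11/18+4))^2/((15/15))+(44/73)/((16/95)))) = 815025805285/3115583352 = 261.60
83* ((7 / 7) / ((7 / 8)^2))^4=1392508928 / 5764801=241.55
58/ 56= 29/ 28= 1.04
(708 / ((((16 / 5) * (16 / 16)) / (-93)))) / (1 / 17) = -1399185 / 4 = -349796.25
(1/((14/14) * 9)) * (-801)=-89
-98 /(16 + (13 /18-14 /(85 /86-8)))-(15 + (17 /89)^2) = -20.27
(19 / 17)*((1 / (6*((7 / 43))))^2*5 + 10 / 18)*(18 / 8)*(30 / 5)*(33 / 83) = 19233225 / 553112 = 34.77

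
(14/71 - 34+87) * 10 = 37770/71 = 531.97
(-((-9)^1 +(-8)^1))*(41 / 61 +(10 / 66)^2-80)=-89558482 / 66429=-1348.18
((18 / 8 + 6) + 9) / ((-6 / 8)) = -23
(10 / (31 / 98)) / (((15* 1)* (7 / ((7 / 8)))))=49 / 186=0.26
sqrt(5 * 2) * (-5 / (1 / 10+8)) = -50 * sqrt(10) / 81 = -1.95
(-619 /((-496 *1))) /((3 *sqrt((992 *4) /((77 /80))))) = 619 *sqrt(23870) /14760960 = 0.01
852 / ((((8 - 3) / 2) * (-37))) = -1704 / 185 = -9.21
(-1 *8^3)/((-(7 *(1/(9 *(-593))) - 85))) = -683136/113413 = -6.02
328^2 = 107584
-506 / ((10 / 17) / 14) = -60214 / 5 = -12042.80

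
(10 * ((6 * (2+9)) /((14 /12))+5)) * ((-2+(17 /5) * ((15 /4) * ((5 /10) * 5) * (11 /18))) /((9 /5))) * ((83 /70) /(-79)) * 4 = -150067735 /418068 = -358.96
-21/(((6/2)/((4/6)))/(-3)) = 14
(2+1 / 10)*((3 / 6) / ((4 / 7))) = 147 / 80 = 1.84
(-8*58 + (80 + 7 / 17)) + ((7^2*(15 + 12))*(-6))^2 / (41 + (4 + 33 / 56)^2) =373113141967 / 367625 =1014928.64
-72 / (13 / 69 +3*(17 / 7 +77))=-34776 / 115183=-0.30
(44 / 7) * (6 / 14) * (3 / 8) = 99 / 98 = 1.01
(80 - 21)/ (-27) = -2.19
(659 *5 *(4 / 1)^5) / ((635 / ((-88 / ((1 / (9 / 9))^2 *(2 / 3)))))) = -701383.56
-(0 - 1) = 1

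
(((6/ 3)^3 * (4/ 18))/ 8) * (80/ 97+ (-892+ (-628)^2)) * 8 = 610700864/ 873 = 699542.80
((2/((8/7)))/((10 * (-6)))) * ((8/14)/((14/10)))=-1/84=-0.01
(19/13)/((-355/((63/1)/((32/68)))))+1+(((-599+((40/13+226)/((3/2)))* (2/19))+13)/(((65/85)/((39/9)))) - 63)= -20784225439/6313320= -3292.12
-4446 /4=-2223 /2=-1111.50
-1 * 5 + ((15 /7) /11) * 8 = -3.44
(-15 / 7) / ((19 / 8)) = -0.90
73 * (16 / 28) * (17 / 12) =1241 / 21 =59.10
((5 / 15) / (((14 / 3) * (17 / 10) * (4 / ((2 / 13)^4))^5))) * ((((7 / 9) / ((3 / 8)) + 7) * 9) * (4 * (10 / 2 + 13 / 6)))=15411200 / 2907759457556762314136553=0.00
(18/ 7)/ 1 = 18/ 7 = 2.57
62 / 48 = 31 / 24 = 1.29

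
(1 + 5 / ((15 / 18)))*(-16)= -112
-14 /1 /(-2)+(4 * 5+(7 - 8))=26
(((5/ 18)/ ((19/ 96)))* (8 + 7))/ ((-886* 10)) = -20/ 8417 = -0.00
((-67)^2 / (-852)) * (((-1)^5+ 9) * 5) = -44890 / 213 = -210.75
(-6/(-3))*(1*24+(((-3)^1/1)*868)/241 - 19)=-2798/241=-11.61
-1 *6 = -6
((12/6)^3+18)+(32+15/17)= 1001/17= 58.88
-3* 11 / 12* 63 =-693 / 4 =-173.25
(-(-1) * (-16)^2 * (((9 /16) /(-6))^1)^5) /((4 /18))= -2187 /262144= -0.01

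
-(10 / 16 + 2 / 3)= -31 / 24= -1.29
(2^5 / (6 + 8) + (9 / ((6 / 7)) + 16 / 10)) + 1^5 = 1077 / 70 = 15.39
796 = 796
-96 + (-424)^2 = 179680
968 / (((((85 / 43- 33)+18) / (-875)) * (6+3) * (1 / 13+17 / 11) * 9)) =18600725 / 37584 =494.91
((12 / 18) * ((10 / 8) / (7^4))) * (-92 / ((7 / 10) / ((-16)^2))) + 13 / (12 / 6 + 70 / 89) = -87685303 / 12504408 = -7.01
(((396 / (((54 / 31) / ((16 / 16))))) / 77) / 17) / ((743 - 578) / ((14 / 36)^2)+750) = 7 / 74205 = 0.00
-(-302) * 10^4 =3020000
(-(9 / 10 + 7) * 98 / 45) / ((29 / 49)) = -189679 / 6525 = -29.07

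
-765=-765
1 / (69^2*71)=0.00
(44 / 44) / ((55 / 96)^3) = 884736 / 166375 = 5.32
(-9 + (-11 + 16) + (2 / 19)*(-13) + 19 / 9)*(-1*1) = 557 / 171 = 3.26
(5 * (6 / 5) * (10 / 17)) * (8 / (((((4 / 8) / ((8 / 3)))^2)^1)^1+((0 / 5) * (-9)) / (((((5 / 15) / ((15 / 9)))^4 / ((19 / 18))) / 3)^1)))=40960 / 51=803.14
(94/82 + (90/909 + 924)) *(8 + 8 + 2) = 68965938/4141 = 16654.42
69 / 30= 23 / 10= 2.30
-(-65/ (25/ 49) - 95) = 1112/ 5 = 222.40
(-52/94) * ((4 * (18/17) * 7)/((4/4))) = -13104/799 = -16.40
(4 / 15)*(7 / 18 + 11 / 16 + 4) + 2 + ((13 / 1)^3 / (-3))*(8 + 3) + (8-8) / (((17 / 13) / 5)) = -4348249 / 540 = -8052.31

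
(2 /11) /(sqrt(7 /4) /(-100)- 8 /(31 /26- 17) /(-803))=499249920000 /760721907623- 3960792039600 * sqrt(7) /760721907623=-13.12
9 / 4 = 2.25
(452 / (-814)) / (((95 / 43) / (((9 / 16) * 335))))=-2929977 / 61864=-47.36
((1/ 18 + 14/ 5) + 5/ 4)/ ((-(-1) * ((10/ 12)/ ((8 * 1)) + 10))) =2956/ 7275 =0.41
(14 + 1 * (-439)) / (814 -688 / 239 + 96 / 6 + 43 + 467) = -101575 / 319572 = -0.32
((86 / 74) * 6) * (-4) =-1032 / 37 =-27.89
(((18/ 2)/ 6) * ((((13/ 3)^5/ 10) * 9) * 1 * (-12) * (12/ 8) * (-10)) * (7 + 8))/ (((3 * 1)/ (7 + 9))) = 29703440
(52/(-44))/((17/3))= -39/187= -0.21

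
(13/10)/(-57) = -13/570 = -0.02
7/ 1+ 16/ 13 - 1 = 94/ 13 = 7.23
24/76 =6/19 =0.32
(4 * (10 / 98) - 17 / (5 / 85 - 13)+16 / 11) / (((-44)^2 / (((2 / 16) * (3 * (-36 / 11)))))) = -924507 / 459141760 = -0.00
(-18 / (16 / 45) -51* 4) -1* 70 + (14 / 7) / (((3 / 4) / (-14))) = -8687 / 24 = -361.96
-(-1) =1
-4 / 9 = -0.44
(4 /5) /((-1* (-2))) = 2 /5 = 0.40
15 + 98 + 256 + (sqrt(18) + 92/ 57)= 3*sqrt(2) + 21125/ 57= 374.86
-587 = -587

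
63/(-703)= -63/703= -0.09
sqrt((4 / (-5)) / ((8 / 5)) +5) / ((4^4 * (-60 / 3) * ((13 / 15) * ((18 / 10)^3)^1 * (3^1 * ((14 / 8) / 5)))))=-625 * sqrt(2) / 11321856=-0.00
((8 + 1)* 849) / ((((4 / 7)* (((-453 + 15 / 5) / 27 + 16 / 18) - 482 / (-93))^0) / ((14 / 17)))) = 374409 / 34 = 11012.03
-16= -16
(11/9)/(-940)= -11/8460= -0.00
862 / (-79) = -862 / 79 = -10.91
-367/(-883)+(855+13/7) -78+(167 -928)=112944/6181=18.27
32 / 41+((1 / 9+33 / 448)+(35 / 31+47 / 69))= 327135385 / 117867456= 2.78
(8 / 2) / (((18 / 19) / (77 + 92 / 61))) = 181982 / 549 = 331.48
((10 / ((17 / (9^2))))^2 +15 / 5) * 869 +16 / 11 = 1975448.94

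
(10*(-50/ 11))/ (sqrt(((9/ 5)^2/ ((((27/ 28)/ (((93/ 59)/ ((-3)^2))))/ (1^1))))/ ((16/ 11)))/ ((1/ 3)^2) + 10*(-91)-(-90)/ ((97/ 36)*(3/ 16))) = 423405000*sqrt(140833)/ 327048737268847 + 655283500000/ 10549959266737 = 0.06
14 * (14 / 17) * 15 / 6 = 490 / 17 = 28.82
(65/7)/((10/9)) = 8.36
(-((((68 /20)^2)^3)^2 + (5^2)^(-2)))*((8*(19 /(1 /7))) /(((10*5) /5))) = -309955030414045352 /1220703125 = -253915160.92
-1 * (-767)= 767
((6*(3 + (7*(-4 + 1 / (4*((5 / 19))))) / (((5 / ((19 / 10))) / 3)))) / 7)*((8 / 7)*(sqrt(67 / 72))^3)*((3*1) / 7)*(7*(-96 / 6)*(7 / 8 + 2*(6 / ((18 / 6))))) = 18586269*sqrt(134) / 49000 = 4390.85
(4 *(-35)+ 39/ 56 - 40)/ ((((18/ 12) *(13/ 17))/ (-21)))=3282.63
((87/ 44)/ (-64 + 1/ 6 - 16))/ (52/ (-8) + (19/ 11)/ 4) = 174/ 42631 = 0.00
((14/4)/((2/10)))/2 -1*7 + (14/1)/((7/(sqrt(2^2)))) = 23/4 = 5.75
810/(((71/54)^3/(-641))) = -81756883440/357911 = -228427.97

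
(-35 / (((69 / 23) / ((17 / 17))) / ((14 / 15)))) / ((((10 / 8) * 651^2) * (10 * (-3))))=4 / 5838075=0.00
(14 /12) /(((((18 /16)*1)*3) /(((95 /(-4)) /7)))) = -95 /81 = -1.17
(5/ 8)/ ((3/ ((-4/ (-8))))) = 5/ 48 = 0.10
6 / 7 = 0.86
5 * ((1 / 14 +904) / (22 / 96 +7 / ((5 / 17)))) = 7594200 / 40369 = 188.12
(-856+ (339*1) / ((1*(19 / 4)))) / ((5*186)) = -7454 / 8835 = -0.84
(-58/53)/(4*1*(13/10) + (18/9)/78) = -11310/54007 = -0.21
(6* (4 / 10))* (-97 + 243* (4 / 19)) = -10452 / 95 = -110.02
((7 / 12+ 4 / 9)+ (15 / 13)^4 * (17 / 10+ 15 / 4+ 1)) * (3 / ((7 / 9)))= 19217823 / 399854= 48.06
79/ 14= 5.64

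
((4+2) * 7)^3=74088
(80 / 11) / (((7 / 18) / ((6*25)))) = 216000 / 77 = 2805.19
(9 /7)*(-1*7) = -9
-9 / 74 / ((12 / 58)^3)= -24389 / 1776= -13.73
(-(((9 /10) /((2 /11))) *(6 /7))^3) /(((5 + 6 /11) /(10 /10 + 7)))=-288178803 /2615375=-110.19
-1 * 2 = -2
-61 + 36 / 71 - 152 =-15087 / 71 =-212.49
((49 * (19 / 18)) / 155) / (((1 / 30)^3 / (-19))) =-171183.87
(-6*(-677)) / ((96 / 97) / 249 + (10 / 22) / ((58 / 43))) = 20864617356 / 1751381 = 11913.24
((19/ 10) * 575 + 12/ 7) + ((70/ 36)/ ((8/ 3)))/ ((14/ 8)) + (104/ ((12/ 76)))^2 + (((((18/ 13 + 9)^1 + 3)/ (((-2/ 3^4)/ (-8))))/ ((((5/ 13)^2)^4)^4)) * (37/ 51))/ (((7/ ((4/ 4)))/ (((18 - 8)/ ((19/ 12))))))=53983270769472827.67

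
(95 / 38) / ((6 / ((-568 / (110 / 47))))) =-3337 / 33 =-101.12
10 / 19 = 0.53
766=766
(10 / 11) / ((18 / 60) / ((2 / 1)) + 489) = 200 / 107613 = 0.00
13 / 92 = 0.14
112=112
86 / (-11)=-86 / 11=-7.82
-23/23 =-1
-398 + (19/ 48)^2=-916631/ 2304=-397.84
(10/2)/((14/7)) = 5/2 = 2.50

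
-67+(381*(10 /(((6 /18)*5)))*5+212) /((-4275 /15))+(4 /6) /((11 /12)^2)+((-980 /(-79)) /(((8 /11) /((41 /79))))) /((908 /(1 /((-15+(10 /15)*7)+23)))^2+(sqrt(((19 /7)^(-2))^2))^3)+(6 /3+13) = -2219349763232190269575511953 /24108761717658651084398490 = -92.06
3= 3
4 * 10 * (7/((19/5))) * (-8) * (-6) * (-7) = -24757.89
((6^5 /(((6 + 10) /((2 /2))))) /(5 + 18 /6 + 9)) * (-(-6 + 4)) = 972 /17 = 57.18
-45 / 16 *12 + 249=861 / 4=215.25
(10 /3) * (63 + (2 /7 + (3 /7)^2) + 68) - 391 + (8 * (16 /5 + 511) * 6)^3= 276278619203464739 /18375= 15035571113113.73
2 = 2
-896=-896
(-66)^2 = 4356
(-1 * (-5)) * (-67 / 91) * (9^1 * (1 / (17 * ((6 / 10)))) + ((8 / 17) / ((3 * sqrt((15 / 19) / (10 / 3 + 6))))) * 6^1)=-15.16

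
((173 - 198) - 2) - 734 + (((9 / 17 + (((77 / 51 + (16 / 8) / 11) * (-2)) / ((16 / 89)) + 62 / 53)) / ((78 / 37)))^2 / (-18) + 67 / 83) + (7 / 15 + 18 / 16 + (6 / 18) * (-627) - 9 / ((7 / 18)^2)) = -129875526388816025403559 / 125997904672914193920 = -1030.78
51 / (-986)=-3 / 58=-0.05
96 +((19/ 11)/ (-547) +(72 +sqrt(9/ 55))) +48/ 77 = 3 *sqrt(55)/ 55 +7102115/ 42119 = 169.02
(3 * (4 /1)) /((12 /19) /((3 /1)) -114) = -114 /1081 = -0.11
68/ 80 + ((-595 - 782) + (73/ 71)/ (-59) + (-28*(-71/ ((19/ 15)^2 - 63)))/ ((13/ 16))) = -10652279262837/ 7522689980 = -1416.02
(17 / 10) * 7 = 119 / 10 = 11.90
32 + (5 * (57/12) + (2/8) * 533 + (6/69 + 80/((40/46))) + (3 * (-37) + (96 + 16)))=282.09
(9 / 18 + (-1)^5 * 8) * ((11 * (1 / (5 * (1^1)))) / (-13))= 33 / 26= 1.27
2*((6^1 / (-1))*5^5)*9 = -337500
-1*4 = -4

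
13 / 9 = 1.44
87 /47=1.85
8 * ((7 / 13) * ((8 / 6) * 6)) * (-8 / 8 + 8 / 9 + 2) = 7616 / 117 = 65.09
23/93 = 0.25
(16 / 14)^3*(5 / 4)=640 / 343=1.87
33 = 33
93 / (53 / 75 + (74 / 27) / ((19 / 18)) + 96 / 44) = 161975 / 9553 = 16.96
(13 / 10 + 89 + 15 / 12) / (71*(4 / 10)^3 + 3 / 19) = 869725 / 44668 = 19.47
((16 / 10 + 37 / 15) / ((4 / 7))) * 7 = 49.82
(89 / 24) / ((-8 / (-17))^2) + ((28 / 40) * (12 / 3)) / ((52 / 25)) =361253 / 19968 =18.09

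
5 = 5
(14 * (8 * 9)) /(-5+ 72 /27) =-432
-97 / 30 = -3.23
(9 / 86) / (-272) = -0.00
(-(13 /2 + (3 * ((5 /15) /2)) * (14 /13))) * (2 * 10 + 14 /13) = -148.35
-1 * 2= -2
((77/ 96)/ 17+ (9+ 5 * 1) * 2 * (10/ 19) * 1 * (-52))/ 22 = -23760457/ 682176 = -34.83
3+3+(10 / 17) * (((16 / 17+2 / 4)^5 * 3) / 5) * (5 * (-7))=-27342694521 / 386201104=-70.80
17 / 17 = 1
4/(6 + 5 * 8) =2/23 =0.09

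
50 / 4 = 25 / 2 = 12.50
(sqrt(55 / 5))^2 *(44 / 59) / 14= 0.59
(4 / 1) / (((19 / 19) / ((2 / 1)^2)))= 16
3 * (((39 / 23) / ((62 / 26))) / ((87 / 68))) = 34476 / 20677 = 1.67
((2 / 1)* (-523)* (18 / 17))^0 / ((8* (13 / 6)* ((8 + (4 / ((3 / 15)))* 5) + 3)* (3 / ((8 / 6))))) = 1 / 4329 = 0.00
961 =961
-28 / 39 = -0.72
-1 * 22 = -22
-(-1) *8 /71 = 8 /71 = 0.11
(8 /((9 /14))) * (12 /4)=112 /3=37.33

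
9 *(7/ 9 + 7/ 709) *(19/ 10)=13.47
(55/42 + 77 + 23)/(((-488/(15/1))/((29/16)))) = -5.64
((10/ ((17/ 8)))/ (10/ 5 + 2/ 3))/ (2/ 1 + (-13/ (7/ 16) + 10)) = -105/ 1054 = -0.10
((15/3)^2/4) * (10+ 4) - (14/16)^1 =693/8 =86.62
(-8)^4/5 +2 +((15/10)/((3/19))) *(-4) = 3916/5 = 783.20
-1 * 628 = -628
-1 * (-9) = 9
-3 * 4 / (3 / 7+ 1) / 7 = -6 / 5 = -1.20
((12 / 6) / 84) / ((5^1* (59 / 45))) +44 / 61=36527 / 50386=0.72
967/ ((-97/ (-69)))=66723/ 97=687.87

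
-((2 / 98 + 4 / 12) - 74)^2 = -117202276 / 21609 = -5423.77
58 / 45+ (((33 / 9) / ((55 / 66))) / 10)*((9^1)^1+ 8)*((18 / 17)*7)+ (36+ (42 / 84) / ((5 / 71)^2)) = 87097 / 450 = 193.55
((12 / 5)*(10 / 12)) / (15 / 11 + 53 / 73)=803 / 839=0.96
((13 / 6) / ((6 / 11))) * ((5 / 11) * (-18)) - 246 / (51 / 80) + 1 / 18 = -64004 / 153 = -418.33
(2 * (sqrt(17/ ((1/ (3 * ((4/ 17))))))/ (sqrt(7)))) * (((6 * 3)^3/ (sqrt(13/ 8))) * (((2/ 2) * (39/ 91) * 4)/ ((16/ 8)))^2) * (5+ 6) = 18475776 * sqrt(546)/ 4459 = 96819.21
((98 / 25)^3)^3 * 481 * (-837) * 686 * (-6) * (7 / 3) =3223720396178156010625542144 / 3814697265625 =845078959535726.53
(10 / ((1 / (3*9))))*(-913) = -246510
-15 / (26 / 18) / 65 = -0.16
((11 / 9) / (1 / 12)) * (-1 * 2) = -88 / 3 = -29.33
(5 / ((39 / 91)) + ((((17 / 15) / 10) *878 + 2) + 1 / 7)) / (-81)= -59491 / 42525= -1.40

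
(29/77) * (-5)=-145/77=-1.88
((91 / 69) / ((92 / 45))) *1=1365 / 2116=0.65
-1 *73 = -73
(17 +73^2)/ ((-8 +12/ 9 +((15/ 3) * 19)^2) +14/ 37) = 53946/ 91007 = 0.59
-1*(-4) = 4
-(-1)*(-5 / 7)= -5 / 7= -0.71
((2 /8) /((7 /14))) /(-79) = -1 /158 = -0.01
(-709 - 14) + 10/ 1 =-713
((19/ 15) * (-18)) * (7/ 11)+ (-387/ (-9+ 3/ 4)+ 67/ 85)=2821/ 85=33.19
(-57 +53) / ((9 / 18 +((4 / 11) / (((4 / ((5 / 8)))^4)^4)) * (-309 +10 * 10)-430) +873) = -1208925819614629174706176 / 134039650249769110575625389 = -0.01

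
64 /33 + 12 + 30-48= -134 /33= -4.06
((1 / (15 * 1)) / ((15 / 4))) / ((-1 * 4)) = -0.00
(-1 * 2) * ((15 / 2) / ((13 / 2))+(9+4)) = -368 / 13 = -28.31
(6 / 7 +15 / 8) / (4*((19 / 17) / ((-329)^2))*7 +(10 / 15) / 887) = 15289065549 / 5823824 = 2625.26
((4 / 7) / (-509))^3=-0.00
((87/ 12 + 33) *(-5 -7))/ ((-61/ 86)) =41538/ 61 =680.95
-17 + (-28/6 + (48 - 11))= 46/3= 15.33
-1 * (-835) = 835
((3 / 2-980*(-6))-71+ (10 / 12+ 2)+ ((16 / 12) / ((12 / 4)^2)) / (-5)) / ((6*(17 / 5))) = 392398 / 1377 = 284.97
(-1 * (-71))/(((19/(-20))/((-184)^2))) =-48075520/19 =-2530290.53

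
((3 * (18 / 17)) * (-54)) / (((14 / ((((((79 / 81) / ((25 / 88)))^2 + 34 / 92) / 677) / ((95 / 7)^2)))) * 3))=-16050332263 / 40314048890625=-0.00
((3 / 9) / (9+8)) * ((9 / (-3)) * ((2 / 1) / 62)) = -1 / 527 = -0.00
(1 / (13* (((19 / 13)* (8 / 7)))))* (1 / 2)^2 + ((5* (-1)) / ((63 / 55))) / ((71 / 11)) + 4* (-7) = -77956241 / 2719584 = -28.66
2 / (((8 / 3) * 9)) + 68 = 817 / 12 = 68.08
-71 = -71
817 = 817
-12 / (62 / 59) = -354 / 31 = -11.42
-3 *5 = -15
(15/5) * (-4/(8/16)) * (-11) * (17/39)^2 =25432/507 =50.16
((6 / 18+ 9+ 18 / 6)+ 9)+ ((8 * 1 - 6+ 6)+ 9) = 115 / 3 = 38.33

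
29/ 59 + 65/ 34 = 2.40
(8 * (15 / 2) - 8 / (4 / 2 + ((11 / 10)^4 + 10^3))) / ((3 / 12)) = 2407993840 / 10034641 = 239.97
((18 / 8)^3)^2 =531441 / 4096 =129.75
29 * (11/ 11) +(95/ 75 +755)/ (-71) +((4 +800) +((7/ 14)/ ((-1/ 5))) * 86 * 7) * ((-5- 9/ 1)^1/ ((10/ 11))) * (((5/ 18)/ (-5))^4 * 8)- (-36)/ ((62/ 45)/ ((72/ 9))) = 32954294531/ 144407610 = 228.20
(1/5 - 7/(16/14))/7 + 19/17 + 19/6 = 49093/14280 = 3.44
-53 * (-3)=159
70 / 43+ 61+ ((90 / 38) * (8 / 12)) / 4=63.02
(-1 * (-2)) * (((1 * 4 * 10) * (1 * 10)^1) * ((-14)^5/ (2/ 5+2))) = -537824000/ 3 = -179274666.67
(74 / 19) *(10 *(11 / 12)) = 2035 / 57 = 35.70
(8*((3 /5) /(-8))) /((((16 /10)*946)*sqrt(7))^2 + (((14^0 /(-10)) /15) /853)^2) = -9822721500 /262543250932300801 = -0.00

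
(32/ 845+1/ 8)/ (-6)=-0.03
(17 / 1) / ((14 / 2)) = 17 / 7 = 2.43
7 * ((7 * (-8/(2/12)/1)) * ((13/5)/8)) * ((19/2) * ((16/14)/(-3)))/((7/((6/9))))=3952/15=263.47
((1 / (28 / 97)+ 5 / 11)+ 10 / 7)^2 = 2712609 / 94864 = 28.59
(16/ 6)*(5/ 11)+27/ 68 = 3611/ 2244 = 1.61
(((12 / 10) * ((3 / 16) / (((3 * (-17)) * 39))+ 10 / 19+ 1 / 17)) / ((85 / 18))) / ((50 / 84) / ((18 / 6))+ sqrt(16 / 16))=66858939 / 538941650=0.12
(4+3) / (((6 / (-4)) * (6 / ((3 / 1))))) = -7 / 3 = -2.33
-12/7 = -1.71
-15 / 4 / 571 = -15 / 2284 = -0.01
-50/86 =-25/43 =-0.58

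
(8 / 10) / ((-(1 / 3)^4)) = -324 / 5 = -64.80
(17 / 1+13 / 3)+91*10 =2794 / 3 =931.33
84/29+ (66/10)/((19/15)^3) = 1222131/198911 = 6.14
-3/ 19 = -0.16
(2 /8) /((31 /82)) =41 /62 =0.66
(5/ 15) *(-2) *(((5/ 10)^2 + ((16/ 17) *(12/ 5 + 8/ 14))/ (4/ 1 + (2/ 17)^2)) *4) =-38438/ 15225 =-2.52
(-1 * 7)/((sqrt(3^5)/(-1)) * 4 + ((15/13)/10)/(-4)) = 0.11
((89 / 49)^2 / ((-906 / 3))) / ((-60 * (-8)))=-7921 / 348048960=-0.00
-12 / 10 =-6 / 5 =-1.20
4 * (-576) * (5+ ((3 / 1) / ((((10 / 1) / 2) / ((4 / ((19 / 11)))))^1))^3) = -15176086272 / 857375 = -17700.64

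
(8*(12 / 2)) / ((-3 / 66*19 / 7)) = -7392 / 19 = -389.05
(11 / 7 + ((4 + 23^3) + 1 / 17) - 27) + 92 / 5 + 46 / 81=586272808 / 48195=12164.60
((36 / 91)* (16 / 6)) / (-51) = -32 / 1547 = -0.02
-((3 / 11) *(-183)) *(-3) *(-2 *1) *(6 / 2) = 9882 / 11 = 898.36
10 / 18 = 5 / 9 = 0.56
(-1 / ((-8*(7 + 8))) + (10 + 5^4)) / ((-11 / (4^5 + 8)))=-59575.33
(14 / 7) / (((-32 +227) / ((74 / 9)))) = 148 / 1755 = 0.08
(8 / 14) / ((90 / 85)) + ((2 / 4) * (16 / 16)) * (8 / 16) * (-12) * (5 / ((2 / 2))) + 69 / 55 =-45758 / 3465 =-13.21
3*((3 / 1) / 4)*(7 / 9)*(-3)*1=-21 / 4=-5.25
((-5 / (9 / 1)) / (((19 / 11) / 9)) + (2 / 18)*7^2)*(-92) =-40112 / 171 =-234.57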